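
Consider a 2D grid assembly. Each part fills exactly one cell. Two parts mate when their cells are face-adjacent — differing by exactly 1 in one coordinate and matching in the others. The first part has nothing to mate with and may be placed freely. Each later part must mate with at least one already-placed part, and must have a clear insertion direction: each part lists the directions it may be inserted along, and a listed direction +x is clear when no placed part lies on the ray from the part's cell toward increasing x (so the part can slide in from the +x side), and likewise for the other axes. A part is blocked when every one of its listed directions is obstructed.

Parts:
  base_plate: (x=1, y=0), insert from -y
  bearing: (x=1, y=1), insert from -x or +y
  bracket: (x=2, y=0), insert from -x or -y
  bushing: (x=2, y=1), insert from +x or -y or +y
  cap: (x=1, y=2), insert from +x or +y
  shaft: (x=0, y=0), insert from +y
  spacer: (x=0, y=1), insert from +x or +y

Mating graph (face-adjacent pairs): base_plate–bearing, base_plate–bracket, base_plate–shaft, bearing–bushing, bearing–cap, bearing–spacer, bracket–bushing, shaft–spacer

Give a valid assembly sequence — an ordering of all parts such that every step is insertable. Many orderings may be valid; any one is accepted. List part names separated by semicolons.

1. bracket@(2, 0) [-x clear] — {bracket}
2. bushing@(2, 1) [+x clear] — {bracket, bushing}
3. base_plate@(1, 0) [-y clear] — {base_plate, bracket, bushing}
4. shaft@(0, 0) [+y clear] — {base_plate, bracket, bushing, shaft}
5. bearing@(1, 1) [-x clear] — {base_plate, bearing, bracket, bushing, shaft}
6. cap@(1, 2) [+x clear] — {base_plate, bearing, bracket, bushing, cap, shaft}
7. spacer@(0, 1) [+y clear] — {base_plate, bearing, bracket, bushing, cap, shaft, spacer}

bracket; bushing; base_plate; shaft; bearing; cap; spacer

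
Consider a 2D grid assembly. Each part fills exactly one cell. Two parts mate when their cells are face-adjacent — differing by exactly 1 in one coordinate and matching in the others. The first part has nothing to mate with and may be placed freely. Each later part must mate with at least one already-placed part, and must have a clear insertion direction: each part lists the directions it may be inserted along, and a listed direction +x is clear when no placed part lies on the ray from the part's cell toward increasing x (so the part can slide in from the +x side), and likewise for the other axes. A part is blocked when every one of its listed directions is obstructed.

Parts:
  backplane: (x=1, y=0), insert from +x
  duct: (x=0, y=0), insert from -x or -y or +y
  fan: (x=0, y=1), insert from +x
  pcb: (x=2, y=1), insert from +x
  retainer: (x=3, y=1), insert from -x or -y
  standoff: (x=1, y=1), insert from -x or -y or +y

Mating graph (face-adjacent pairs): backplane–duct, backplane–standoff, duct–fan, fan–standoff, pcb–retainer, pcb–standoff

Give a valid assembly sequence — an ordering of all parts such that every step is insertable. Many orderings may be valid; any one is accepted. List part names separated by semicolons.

duct; fan; backplane; standoff; pcb; retainer

1. duct@(0, 0) [-x clear] — {duct}
2. fan@(0, 1) [+x clear] — {duct, fan}
3. backplane@(1, 0) [+x clear] — {backplane, duct, fan}
4. standoff@(1, 1) [+y clear] — {backplane, duct, fan, standoff}
5. pcb@(2, 1) [+x clear] — {backplane, duct, fan, pcb, standoff}
6. retainer@(3, 1) [-y clear] — {backplane, duct, fan, pcb, retainer, standoff}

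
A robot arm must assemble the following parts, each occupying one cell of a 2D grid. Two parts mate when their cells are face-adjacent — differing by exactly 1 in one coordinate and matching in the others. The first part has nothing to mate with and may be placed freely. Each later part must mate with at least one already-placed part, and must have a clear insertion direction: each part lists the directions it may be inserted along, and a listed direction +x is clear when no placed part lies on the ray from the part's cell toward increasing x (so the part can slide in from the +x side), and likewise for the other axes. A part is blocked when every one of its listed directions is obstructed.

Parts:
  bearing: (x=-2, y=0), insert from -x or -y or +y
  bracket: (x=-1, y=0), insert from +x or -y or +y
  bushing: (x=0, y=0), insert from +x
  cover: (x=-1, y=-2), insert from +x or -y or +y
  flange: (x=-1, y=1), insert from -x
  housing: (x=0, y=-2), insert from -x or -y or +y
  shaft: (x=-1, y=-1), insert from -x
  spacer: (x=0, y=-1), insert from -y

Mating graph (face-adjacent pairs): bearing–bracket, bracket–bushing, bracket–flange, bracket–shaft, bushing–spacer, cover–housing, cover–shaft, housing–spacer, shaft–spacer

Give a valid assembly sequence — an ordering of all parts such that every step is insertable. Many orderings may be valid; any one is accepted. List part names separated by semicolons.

1. bushing@(0, 0) [+x clear] — {bushing}
2. bracket@(-1, 0) [-y clear] — {bracket, bushing}
3. flange@(-1, 1) [-x clear] — {bracket, bushing, flange}
4. shaft@(-1, -1) [-x clear] — {bracket, bushing, flange, shaft}
5. bearing@(-2, 0) [-x clear] — {bearing, bracket, bushing, flange, shaft}
6. spacer@(0, -1) [-y clear] — {bearing, bracket, bushing, flange, shaft, spacer}
7. housing@(0, -2) [-x clear] — {bearing, bracket, bushing, flange, housing, shaft, spacer}
8. cover@(-1, -2) [-y clear] — {bearing, bracket, bushing, cover, flange, housing, shaft, spacer}

bushing; bracket; flange; shaft; bearing; spacer; housing; cover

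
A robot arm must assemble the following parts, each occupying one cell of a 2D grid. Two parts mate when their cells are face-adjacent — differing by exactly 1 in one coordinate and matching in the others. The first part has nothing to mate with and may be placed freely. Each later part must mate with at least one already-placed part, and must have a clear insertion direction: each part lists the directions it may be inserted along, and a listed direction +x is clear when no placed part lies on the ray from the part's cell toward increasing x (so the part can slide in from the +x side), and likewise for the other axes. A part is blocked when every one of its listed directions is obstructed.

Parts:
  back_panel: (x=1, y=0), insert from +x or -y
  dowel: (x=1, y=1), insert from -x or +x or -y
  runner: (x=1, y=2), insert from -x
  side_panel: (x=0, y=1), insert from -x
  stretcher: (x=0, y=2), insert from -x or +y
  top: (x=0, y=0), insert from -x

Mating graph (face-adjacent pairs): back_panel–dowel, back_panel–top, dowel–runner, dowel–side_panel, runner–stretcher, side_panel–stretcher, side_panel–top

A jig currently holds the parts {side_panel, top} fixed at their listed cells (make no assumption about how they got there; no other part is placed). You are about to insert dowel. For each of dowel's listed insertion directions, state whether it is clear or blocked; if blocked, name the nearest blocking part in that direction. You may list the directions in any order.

-x: nearest on ray is side_panel@(0, 1) ⇒ blocked
+x: ray from dowel(1, 1) has no placed part ⇒ clear
-y: ray from dowel(1, 1) has no placed part ⇒ clear

+x: clear; -x: blocked by side_panel; -y: clear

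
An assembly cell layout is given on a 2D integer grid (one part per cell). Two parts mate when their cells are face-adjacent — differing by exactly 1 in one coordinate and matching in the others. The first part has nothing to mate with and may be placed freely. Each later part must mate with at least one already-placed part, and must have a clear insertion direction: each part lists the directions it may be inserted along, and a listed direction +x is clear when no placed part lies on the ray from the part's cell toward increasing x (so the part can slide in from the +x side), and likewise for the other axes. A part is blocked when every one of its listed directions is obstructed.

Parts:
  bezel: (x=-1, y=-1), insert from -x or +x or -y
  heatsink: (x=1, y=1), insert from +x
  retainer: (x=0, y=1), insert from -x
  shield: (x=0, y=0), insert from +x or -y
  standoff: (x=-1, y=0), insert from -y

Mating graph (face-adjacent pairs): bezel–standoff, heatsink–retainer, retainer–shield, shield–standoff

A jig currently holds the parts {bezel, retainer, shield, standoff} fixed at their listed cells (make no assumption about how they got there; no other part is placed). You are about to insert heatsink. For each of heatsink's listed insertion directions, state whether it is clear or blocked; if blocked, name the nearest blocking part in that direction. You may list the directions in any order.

+x: clear

+x: ray from heatsink(1, 1) has no placed part ⇒ clear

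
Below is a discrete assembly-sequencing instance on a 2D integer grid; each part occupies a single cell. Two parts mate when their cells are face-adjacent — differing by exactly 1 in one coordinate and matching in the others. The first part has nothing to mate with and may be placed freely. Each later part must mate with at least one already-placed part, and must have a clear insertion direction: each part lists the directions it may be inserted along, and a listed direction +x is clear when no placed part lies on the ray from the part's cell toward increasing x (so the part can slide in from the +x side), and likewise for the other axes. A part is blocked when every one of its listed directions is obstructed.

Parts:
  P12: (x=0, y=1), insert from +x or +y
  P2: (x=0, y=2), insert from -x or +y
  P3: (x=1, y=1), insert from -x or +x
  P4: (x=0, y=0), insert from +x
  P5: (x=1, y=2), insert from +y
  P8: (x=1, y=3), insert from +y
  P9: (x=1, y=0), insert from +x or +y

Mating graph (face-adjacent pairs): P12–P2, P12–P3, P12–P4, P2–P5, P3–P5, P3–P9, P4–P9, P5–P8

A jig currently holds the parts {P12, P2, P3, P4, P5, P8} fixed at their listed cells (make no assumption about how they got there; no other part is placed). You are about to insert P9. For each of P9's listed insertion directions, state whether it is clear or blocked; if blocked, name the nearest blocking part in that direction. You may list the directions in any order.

+x: ray from P9(1, 0) has no placed part ⇒ clear
+y: nearest on ray is P3@(1, 1) ⇒ blocked

+x: clear; +y: blocked by P3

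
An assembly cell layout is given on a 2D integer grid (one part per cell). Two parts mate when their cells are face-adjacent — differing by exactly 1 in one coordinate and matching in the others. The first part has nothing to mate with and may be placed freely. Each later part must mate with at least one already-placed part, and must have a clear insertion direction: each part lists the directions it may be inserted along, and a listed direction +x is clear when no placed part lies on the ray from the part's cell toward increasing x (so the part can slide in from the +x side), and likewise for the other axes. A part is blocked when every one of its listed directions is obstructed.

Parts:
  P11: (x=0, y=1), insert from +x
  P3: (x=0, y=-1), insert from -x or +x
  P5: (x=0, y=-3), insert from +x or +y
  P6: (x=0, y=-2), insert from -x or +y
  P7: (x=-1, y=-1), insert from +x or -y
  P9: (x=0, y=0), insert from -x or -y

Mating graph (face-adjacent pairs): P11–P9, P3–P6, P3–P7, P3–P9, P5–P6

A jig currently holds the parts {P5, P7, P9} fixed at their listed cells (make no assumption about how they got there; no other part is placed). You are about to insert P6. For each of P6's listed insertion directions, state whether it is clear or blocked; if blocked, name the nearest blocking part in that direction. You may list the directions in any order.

-x: ray from P6(0, -2) has no placed part ⇒ clear
+y: nearest on ray is P9@(0, 0) ⇒ blocked

+y: blocked by P9; -x: clear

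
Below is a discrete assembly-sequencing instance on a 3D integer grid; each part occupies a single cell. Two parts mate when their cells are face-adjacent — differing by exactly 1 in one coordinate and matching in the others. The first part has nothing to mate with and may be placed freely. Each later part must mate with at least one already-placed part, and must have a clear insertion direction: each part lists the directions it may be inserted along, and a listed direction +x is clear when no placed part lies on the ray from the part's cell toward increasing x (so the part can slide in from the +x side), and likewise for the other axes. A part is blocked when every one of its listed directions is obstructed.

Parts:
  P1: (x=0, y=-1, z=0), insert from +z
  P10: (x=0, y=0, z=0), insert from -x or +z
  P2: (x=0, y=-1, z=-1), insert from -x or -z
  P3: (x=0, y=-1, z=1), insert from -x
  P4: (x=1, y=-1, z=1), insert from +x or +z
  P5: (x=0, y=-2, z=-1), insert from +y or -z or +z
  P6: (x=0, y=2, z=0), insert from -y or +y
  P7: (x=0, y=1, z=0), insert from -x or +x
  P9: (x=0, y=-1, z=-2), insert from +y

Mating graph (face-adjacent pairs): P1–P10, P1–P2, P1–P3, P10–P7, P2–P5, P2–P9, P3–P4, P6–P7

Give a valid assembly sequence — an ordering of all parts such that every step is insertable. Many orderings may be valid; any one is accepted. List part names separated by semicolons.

1. P5@(0, -2, -1) [+y clear] — {P5}
2. P2@(0, -1, -1) [-x clear] — {P2, P5}
3. P9@(0, -1, -2) [+y clear] — {P2, P5, P9}
4. P1@(0, -1, 0) [+z clear] — {P1, P2, P5, P9}
5. P3@(0, -1, 1) [-x clear] — {P1, P2, P3, P5, P9}
6. P10@(0, 0, 0) [-x clear] — {P1, P10, P2, P3, P5, P9}
7. P7@(0, 1, 0) [-x clear] — {P1, P10, P2, P3, P5, P7, P9}
8. P6@(0, 2, 0) [+y clear] — {P1, P10, P2, P3, P5, P6, P7, P9}
9. P4@(1, -1, 1) [+x clear] — {P1, P10, P2, P3, P4, P5, P6, P7, P9}

P5; P2; P9; P1; P3; P10; P7; P6; P4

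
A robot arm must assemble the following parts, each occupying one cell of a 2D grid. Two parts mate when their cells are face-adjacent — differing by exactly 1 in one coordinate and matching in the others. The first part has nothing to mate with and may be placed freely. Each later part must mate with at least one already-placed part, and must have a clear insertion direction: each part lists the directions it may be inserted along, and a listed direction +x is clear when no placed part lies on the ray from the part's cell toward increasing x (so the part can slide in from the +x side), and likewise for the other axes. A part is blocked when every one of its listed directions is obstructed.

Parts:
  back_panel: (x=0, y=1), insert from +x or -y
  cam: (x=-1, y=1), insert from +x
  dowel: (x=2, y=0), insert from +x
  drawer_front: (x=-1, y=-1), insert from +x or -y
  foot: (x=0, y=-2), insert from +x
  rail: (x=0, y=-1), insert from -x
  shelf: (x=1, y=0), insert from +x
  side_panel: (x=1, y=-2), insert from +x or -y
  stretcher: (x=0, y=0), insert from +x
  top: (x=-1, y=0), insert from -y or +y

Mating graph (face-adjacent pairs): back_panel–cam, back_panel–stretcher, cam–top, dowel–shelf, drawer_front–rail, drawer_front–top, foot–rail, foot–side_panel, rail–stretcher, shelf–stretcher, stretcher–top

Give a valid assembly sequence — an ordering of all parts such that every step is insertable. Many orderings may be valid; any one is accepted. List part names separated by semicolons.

cam; top; stretcher; shelf; rail; drawer_front; foot; side_panel; dowel; back_panel

1. cam@(-1, 1) [+x clear] — {cam}
2. top@(-1, 0) [-y clear] — {cam, top}
3. stretcher@(0, 0) [+x clear] — {cam, stretcher, top}
4. shelf@(1, 0) [+x clear] — {cam, shelf, stretcher, top}
5. rail@(0, -1) [-x clear] — {cam, rail, shelf, stretcher, top}
6. drawer_front@(-1, -1) [-y clear] — {cam, drawer_front, rail, shelf, stretcher, top}
7. foot@(0, -2) [+x clear] — {cam, drawer_front, foot, rail, shelf, stretcher, top}
8. side_panel@(1, -2) [+x clear] — {cam, drawer_front, foot, rail, shelf, side_panel, stretcher, top}
9. dowel@(2, 0) [+x clear] — {cam, dowel, drawer_front, foot, rail, shelf, side_panel, stretcher, top}
10. back_panel@(0, 1) [+x clear] — {back_panel, cam, dowel, drawer_front, foot, rail, shelf, side_panel, stretcher, top}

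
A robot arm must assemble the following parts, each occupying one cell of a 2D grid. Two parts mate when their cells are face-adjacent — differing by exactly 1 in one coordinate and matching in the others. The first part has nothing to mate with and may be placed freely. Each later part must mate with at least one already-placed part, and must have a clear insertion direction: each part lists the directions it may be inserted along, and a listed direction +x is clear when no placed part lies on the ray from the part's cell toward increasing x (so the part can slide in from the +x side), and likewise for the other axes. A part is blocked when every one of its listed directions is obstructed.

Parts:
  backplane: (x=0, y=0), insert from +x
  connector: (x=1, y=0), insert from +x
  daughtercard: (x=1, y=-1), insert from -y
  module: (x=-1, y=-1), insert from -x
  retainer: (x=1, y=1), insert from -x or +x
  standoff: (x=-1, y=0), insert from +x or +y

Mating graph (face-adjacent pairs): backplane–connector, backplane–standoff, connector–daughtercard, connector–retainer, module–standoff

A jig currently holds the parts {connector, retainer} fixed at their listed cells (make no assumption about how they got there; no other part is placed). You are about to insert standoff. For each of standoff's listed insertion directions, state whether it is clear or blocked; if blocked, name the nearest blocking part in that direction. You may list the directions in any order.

+x: nearest on ray is connector@(1, 0) ⇒ blocked
+y: ray from standoff(-1, 0) has no placed part ⇒ clear

+x: blocked by connector; +y: clear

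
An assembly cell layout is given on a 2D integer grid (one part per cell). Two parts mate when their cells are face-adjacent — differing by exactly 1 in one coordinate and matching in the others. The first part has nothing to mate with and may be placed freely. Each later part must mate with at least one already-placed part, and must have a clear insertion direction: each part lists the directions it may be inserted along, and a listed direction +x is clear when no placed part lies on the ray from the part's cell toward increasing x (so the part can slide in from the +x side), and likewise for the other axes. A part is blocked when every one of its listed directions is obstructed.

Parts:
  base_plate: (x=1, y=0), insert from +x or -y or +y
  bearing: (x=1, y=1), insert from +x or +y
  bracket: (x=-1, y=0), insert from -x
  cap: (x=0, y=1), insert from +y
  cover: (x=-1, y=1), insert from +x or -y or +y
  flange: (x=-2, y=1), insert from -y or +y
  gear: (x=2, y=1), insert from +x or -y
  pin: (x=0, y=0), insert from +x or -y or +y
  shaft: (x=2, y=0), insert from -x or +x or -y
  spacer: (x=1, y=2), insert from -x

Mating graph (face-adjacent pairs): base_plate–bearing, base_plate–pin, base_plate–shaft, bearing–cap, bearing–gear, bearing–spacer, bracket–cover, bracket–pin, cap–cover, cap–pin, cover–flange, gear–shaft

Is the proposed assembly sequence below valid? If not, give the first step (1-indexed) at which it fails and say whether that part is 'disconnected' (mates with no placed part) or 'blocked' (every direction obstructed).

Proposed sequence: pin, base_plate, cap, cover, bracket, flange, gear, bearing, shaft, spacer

1. pin@(0, 0) [+x clear] — {pin}
2. base_plate@(1, 0) [+x clear] — {base_plate, pin}
3. cap@(0, 1) [+y clear] — {base_plate, cap, pin}
4. cover@(-1, 1) [-y clear] — {base_plate, cap, cover, pin}
5. bracket@(-1, 0) [-x clear] — {base_plate, bracket, cap, cover, pin}
6. flange@(-2, 1) [-y clear] — {base_plate, bracket, cap, cover, flange, pin}
7. gear@(2, 1) — no placed neighbour ⇒ disconnected

Invalid at step 7 (disconnected)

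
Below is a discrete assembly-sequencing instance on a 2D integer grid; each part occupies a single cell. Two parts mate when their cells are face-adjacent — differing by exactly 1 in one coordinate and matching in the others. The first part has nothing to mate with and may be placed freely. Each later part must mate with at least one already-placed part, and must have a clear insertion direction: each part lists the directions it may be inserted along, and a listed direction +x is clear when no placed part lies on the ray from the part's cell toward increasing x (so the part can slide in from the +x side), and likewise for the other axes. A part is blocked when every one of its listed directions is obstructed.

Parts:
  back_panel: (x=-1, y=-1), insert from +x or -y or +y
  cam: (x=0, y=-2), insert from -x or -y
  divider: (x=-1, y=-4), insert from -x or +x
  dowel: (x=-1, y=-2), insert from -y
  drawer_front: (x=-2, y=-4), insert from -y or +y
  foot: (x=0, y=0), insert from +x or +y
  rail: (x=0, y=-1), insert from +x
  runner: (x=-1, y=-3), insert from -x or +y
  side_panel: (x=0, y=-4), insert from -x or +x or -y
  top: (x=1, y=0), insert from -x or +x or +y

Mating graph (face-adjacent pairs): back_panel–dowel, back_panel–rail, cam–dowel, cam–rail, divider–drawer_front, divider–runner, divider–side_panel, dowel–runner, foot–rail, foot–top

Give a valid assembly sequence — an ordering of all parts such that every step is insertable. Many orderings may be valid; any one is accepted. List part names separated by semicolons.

dowel; runner; divider; drawer_front; cam; side_panel; back_panel; rail; foot; top

1. dowel@(-1, -2) [-y clear] — {dowel}
2. runner@(-1, -3) [-x clear] — {dowel, runner}
3. divider@(-1, -4) [-x clear] — {divider, dowel, runner}
4. drawer_front@(-2, -4) [-y clear] — {divider, dowel, drawer_front, runner}
5. cam@(0, -2) [-y clear] — {cam, divider, dowel, drawer_front, runner}
6. side_panel@(0, -4) [+x clear] — {cam, divider, dowel, drawer_front, runner, side_panel}
7. back_panel@(-1, -1) [+x clear] — {back_panel, cam, divider, dowel, drawer_front, runner, side_panel}
8. rail@(0, -1) [+x clear] — {back_panel, cam, divider, dowel, drawer_front, rail, runner, side_panel}
9. foot@(0, 0) [+x clear] — {back_panel, cam, divider, dowel, drawer_front, foot, rail, runner, side_panel}
10. top@(1, 0) [+x clear] — {back_panel, cam, divider, dowel, drawer_front, foot, rail, runner, side_panel, top}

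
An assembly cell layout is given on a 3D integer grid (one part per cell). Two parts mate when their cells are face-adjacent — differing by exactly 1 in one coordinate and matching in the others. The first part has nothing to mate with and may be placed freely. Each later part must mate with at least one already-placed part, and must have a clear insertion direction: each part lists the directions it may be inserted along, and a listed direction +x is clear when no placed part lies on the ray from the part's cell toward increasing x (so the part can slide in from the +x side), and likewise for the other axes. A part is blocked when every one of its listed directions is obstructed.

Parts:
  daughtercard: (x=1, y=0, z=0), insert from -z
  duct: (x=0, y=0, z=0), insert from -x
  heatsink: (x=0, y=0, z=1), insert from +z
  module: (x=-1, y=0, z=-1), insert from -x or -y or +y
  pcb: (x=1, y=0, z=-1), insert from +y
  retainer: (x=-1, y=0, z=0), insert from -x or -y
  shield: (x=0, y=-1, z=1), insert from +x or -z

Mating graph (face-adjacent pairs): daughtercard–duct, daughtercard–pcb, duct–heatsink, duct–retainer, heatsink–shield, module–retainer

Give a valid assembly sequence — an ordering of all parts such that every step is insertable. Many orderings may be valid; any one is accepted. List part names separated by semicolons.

1. heatsink@(0, 0, 1) [+z clear] — {heatsink}
2. duct@(0, 0, 0) [-x clear] — {duct, heatsink}
3. retainer@(-1, 0, 0) [-x clear] — {duct, heatsink, retainer}
4. module@(-1, 0, -1) [-x clear] — {duct, heatsink, module, retainer}
5. daughtercard@(1, 0, 0) [-z clear] — {daughtercard, duct, heatsink, module, retainer}
6. pcb@(1, 0, -1) [+y clear] — {daughtercard, duct, heatsink, module, pcb, retainer}
7. shield@(0, -1, 1) [+x clear] — {daughtercard, duct, heatsink, module, pcb, retainer, shield}

heatsink; duct; retainer; module; daughtercard; pcb; shield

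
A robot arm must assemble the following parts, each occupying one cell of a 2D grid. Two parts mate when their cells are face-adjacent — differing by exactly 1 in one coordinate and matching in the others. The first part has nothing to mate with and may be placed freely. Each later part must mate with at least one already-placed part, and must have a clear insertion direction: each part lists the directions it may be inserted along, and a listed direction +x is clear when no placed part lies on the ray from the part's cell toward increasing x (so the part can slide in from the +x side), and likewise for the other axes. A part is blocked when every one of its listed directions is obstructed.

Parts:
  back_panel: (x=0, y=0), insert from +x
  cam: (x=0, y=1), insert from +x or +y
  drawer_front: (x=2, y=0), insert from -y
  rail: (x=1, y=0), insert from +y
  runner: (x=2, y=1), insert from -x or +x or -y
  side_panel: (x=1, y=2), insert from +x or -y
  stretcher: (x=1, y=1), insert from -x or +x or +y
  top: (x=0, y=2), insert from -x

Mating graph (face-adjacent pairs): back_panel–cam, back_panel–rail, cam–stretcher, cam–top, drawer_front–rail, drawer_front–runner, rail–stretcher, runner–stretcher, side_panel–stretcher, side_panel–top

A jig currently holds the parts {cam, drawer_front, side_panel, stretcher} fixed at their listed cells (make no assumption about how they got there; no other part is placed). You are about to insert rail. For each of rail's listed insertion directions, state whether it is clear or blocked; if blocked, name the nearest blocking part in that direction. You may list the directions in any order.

+y: nearest on ray is stretcher@(1, 1) ⇒ blocked

+y: blocked by stretcher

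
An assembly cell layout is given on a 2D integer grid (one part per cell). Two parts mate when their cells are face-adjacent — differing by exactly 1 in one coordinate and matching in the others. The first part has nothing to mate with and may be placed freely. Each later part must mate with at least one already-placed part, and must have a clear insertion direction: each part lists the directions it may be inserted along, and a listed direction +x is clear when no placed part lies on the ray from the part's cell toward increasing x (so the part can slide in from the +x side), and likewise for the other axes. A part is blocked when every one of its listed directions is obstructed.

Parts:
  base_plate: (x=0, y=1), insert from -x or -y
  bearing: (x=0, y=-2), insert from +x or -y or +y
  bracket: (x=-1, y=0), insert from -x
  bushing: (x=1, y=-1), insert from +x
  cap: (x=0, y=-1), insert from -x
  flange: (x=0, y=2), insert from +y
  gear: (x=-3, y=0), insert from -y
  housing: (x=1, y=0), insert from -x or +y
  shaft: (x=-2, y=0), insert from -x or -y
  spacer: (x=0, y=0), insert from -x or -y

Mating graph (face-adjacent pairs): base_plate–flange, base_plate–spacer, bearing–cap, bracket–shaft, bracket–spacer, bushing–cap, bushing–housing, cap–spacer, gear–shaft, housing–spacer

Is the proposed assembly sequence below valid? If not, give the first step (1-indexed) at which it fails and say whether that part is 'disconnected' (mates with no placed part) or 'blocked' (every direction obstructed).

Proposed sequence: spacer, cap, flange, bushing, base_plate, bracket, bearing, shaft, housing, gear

Invalid at step 3 (disconnected)

1. spacer@(0, 0) [-x clear] — {spacer}
2. cap@(0, -1) [-x clear] — {cap, spacer}
3. flange@(0, 2) — no placed neighbour ⇒ disconnected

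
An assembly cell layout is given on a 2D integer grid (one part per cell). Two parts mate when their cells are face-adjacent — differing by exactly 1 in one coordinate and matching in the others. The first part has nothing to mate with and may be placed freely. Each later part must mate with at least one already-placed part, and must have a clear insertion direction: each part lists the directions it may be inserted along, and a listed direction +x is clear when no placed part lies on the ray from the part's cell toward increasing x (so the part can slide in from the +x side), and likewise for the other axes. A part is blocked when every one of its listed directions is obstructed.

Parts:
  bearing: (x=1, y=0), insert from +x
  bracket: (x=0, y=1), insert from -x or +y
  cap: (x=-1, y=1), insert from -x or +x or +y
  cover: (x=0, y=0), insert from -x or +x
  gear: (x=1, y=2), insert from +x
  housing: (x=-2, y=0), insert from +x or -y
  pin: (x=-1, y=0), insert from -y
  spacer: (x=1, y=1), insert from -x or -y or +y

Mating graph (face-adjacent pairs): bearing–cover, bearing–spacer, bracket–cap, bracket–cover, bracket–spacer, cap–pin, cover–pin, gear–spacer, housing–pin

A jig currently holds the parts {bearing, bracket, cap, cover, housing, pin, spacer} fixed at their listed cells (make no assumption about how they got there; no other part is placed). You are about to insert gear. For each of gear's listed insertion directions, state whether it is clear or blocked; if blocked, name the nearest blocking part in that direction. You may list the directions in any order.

+x: ray from gear(1, 2) has no placed part ⇒ clear

+x: clear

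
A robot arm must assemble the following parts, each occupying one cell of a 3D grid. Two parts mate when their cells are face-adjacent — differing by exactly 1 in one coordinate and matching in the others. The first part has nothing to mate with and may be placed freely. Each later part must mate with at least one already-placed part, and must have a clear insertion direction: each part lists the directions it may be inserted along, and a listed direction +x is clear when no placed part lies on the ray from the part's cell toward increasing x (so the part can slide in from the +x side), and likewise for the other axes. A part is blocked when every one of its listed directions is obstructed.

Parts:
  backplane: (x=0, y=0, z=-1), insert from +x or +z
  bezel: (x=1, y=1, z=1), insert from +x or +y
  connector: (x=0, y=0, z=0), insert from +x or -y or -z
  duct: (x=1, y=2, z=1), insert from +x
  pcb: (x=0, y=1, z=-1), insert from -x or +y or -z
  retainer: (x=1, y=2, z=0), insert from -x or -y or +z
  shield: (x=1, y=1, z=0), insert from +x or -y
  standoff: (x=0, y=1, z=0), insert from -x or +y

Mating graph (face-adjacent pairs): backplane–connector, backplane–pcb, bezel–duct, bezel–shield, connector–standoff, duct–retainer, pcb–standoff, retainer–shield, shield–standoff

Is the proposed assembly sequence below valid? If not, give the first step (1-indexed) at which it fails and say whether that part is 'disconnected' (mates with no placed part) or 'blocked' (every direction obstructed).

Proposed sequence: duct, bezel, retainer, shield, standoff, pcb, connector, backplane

1. duct@(1, 2, 1) [+x clear] — {duct}
2. bezel@(1, 1, 1) [+x clear] — {bezel, duct}
3. retainer@(1, 2, 0) [-x clear] — {bezel, duct, retainer}
4. shield@(1, 1, 0) [+x clear] — {bezel, duct, retainer, shield}
5. standoff@(0, 1, 0) [-x clear] — {bezel, duct, retainer, shield, standoff}
6. pcb@(0, 1, -1) [-x clear] — {bezel, duct, pcb, retainer, shield, standoff}
7. connector@(0, 0, 0) [+x clear] — {bezel, connector, duct, pcb, retainer, shield, standoff}
8. backplane@(0, 0, -1) [+x clear] — {backplane, bezel, connector, duct, pcb, retainer, shield, standoff}

Valid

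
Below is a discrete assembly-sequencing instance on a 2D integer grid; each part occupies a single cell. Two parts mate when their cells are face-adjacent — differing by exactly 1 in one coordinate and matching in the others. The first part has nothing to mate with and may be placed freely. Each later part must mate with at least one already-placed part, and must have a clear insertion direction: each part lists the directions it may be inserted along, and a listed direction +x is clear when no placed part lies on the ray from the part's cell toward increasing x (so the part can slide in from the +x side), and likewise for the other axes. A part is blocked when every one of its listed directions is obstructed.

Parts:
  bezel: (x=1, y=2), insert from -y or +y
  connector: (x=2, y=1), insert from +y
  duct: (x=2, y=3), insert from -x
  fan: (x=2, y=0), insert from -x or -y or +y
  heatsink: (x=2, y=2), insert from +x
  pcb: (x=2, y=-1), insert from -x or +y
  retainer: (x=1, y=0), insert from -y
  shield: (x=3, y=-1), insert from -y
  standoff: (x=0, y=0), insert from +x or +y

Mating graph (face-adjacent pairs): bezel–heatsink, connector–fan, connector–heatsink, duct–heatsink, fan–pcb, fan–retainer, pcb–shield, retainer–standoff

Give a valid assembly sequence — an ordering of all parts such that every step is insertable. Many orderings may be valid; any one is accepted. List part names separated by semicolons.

standoff; retainer; fan; pcb; shield; connector; heatsink; bezel; duct

1. standoff@(0, 0) [+x clear] — {standoff}
2. retainer@(1, 0) [-y clear] — {retainer, standoff}
3. fan@(2, 0) [-y clear] — {fan, retainer, standoff}
4. pcb@(2, -1) [-x clear] — {fan, pcb, retainer, standoff}
5. shield@(3, -1) [-y clear] — {fan, pcb, retainer, shield, standoff}
6. connector@(2, 1) [+y clear] — {connector, fan, pcb, retainer, shield, standoff}
7. heatsink@(2, 2) [+x clear] — {connector, fan, heatsink, pcb, retainer, shield, standoff}
8. bezel@(1, 2) [+y clear] — {bezel, connector, fan, heatsink, pcb, retainer, shield, standoff}
9. duct@(2, 3) [-x clear] — {bezel, connector, duct, fan, heatsink, pcb, retainer, shield, standoff}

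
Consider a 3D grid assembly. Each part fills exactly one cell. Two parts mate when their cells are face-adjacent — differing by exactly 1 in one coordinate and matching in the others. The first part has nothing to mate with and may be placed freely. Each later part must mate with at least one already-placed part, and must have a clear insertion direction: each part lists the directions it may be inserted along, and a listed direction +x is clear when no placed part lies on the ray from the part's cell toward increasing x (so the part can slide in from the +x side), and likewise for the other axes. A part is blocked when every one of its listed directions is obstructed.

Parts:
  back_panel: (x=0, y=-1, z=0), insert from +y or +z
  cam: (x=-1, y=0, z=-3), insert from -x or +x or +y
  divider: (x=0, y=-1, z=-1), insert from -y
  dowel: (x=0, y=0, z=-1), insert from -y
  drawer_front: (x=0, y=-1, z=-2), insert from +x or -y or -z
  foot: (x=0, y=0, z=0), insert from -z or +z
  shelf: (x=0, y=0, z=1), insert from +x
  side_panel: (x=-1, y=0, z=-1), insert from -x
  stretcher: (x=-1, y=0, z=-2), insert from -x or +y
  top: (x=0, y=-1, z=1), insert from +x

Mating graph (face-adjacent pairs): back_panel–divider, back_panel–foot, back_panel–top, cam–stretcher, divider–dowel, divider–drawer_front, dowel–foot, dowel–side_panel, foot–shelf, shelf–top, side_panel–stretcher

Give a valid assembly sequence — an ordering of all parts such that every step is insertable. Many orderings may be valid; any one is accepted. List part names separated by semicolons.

1. stretcher@(-1, 0, -2) [-x clear] — {stretcher}
2. cam@(-1, 0, -3) [-x clear] — {cam, stretcher}
3. side_panel@(-1, 0, -1) [-x clear] — {cam, side_panel, stretcher}
4. dowel@(0, 0, -1) [-y clear] — {cam, dowel, side_panel, stretcher}
5. foot@(0, 0, 0) [+z clear] — {cam, dowel, foot, side_panel, stretcher}
6. back_panel@(0, -1, 0) [+z clear] — {back_panel, cam, dowel, foot, side_panel, stretcher}
7. top@(0, -1, 1) [+x clear] — {back_panel, cam, dowel, foot, side_panel, stretcher, top}
8. divider@(0, -1, -1) [-y clear] — {back_panel, cam, divider, dowel, foot, side_panel, stretcher, top}
9. drawer_front@(0, -1, -2) [+x clear] — {back_panel, cam, divider, dowel, drawer_front, foot, side_panel, stretcher, top}
10. shelf@(0, 0, 1) [+x clear] — {back_panel, cam, divider, dowel, drawer_front, foot, shelf, side_panel, stretcher, top}

stretcher; cam; side_panel; dowel; foot; back_panel; top; divider; drawer_front; shelf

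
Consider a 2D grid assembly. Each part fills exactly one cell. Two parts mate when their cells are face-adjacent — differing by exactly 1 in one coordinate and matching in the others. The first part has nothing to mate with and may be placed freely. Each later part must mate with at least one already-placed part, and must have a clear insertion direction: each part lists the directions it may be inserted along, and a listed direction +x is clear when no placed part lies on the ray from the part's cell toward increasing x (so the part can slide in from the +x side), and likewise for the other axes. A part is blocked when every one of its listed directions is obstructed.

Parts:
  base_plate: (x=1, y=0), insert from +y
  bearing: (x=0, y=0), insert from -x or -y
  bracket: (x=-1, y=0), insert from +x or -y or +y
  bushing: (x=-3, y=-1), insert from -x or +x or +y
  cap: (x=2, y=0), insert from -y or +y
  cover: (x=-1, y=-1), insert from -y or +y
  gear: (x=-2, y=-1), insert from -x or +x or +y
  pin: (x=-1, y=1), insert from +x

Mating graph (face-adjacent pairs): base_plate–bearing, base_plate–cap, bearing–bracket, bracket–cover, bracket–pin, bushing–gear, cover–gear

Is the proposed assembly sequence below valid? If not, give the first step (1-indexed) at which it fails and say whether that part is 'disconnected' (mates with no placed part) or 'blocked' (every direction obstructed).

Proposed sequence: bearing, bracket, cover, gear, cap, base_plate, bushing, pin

Invalid at step 5 (disconnected)

1. bearing@(0, 0) [-x clear] — {bearing}
2. bracket@(-1, 0) [-y clear] — {bearing, bracket}
3. cover@(-1, -1) [-y clear] — {bearing, bracket, cover}
4. gear@(-2, -1) [-x clear] — {bearing, bracket, cover, gear}
5. cap@(2, 0) — no placed neighbour ⇒ disconnected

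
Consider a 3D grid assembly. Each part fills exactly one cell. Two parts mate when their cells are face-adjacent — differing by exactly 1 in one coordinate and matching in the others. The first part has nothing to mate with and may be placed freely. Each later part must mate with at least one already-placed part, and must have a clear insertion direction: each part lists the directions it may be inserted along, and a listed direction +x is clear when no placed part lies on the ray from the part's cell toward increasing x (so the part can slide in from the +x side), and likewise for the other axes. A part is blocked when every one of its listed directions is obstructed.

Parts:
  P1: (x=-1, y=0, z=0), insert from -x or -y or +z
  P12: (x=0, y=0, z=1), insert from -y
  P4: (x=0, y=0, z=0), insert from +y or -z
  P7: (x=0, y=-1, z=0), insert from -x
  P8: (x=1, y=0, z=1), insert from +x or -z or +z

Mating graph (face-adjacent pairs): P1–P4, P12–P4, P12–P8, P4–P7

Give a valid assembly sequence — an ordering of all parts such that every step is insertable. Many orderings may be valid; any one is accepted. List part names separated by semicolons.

1. P8@(1, 0, 1) [+x clear] — {P8}
2. P12@(0, 0, 1) [-y clear] — {P12, P8}
3. P4@(0, 0, 0) [+y clear] — {P12, P4, P8}
4. P1@(-1, 0, 0) [-x clear] — {P1, P12, P4, P8}
5. P7@(0, -1, 0) [-x clear] — {P1, P12, P4, P7, P8}

P8; P12; P4; P1; P7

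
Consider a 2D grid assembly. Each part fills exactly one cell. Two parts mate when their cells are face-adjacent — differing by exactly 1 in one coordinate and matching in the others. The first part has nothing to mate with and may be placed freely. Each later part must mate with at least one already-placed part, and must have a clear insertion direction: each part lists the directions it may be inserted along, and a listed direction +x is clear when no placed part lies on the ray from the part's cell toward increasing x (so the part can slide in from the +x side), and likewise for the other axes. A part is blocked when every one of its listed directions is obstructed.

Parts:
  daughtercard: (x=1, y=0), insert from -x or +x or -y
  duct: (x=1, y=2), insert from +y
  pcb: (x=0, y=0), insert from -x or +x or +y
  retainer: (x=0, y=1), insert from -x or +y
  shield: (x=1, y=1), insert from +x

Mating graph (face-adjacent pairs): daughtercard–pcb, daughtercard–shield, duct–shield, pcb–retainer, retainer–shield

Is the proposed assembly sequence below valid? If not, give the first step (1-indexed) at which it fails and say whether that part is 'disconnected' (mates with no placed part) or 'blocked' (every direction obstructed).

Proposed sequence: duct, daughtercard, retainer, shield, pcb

Invalid at step 2 (disconnected)

1. duct@(1, 2) [+y clear] — {duct}
2. daughtercard@(1, 0) — no placed neighbour ⇒ disconnected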